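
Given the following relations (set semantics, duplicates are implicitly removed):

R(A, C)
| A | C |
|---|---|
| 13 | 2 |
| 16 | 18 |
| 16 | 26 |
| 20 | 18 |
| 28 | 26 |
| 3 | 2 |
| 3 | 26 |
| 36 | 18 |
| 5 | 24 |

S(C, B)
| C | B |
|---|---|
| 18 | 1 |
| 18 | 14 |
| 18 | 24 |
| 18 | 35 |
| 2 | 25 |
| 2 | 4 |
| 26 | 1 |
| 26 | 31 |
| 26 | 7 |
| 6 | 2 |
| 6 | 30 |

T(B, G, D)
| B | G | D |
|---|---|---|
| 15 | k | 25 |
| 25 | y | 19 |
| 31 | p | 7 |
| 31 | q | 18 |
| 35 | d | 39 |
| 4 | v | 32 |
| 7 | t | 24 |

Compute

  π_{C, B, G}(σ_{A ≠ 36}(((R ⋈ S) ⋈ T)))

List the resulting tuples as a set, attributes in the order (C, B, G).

{(18, 35, d), (2, 25, y), (2, 4, v), (26, 31, p), (26, 31, q), (26, 7, t)}

R ⋈ S (natural join on C): {(13, 2, 25), (13, 2, 4), (16, 18, 1), (16, 18, 14), (16, 18, 24), (16, 18, 35), (16, 26, 1), (16, 26, 31), (16, 26, 7), (20, 18, 1), (20, 18, 14), (20, 18, 24), (20, 18, 35), (28, 26, 1), (28, 26, 31), (28, 26, 7), (3, 2, 25), (3, 2, 4), (3, 26, 1), (3, 26, 31), (3, 26, 7), (36, 18, 1), (36, 18, 14), (36, 18, 24), (36, 18, 35)}
(R ⋈ S) ⋈ T (natural join on B): {(13, 2, 25, y, 19), (13, 2, 4, v, 32), (16, 18, 35, d, 39), (16, 26, 31, p, 7), (16, 26, 31, q, 18), (16, 26, 7, t, 24), (20, 18, 35, d, 39), (28, 26, 31, p, 7), (28, 26, 31, q, 18), (28, 26, 7, t, 24), (3, 2, 25, y, 19), (3, 2, 4, v, 32), (3, 26, 31, p, 7), (3, 26, 31, q, 18), (3, 26, 7, t, 24), (36, 18, 35, d, 39)}
σ[A ≠ 36]: keep tuples satisfying A ≠ 36 → {(13, 2, 25, y, 19), (13, 2, 4, v, 32), (16, 18, 35, d, 39), (16, 26, 31, p, 7), (16, 26, 31, q, 18), (16, 26, 7, t, 24), (20, 18, 35, d, 39), (28, 26, 31, p, 7), (28, 26, 31, q, 18), (28, 26, 7, t, 24), (3, 2, 25, y, 19), (3, 2, 4, v, 32), (3, 26, 31, p, 7), (3, 26, 31, q, 18), (3, 26, 7, t, 24)}
Keep only column(s) C, B, G (9 duplicate(s) eliminated): {(18, 35, d), (2, 25, y), (2, 4, v), (26, 31, p), (26, 31, q), (26, 7, t)}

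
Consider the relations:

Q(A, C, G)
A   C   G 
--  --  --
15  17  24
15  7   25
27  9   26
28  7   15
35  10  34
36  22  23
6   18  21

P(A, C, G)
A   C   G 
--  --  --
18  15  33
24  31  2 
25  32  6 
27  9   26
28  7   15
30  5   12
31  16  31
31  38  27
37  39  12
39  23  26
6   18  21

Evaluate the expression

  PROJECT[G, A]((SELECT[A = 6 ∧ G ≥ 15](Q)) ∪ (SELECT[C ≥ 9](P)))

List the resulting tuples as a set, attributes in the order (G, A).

{(12, 37), (2, 24), (21, 6), (26, 27), (26, 39), (27, 31), (31, 31), (33, 18), (6, 25)}

Selection A = 6 ∧ G ≥ 15: {(6, 18, 21)}
Selection C ≥ 9: {(18, 15, 33), (24, 31, 2), (25, 32, 6), (27, 9, 26), (31, 16, 31), (31, 38, 27), (37, 39, 12), (39, 23, 26), (6, 18, 21)}
Union: {(6, 18, 21)} with {(18, 15, 33), (24, 31, 2), (25, 32, 6), (27, 9, 26), (31, 16, 31), (31, 38, 27), (37, 39, 12), (39, 23, 26), (6, 18, 21)} → {(18, 15, 33), (24, 31, 2), (25, 32, 6), (27, 9, 26), (31, 16, 31), (31, 38, 27), (37, 39, 12), (39, 23, 26), (6, 18, 21)}
Projecting to G, A: {(12, 37), (2, 24), (21, 6), (26, 27), (26, 39), (27, 31), (31, 31), (33, 18), (6, 25)}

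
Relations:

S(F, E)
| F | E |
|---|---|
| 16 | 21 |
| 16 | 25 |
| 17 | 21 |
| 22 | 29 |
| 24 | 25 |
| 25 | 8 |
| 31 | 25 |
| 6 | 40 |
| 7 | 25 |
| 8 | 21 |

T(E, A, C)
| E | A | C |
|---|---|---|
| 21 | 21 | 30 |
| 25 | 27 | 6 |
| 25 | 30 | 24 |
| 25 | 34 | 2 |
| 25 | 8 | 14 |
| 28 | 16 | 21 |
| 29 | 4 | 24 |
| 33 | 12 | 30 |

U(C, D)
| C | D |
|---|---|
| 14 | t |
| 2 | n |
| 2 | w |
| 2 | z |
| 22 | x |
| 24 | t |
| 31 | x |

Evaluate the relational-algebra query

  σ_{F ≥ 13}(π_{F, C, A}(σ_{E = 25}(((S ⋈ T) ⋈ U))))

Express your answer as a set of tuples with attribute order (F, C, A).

{(16, 14, 8), (16, 2, 34), (16, 24, 30), (24, 14, 8), (24, 2, 34), (24, 24, 30), (31, 14, 8), (31, 2, 34), (31, 24, 30)}

S ⋈ T (natural join on E): {(16, 21, 21, 30), (16, 25, 27, 6), (16, 25, 30, 24), (16, 25, 34, 2), (16, 25, 8, 14), (17, 21, 21, 30), (22, 29, 4, 24), (24, 25, 27, 6), (24, 25, 30, 24), (24, 25, 34, 2), (24, 25, 8, 14), (31, 25, 27, 6), (31, 25, 30, 24), (31, 25, 34, 2), (31, 25, 8, 14), (7, 25, 27, 6), (7, 25, 30, 24), (7, 25, 34, 2), (7, 25, 8, 14), (8, 21, 21, 30)}
(S ⋈ T) ⋈ U (natural join on C): {(16, 25, 30, 24, t), (16, 25, 34, 2, n), (16, 25, 34, 2, w), (16, 25, 34, 2, z), (16, 25, 8, 14, t), (22, 29, 4, 24, t), (24, 25, 30, 24, t), (24, 25, 34, 2, n), (24, 25, 34, 2, w), (24, 25, 34, 2, z), (24, 25, 8, 14, t), (31, 25, 30, 24, t), (31, 25, 34, 2, n), (31, 25, 34, 2, w), (31, 25, 34, 2, z), (31, 25, 8, 14, t), (7, 25, 30, 24, t), (7, 25, 34, 2, n), (7, 25, 34, 2, w), (7, 25, 34, 2, z), (7, 25, 8, 14, t)}
Apply σ_{E = 25}; surviving tuples: {(16, 25, 30, 24, t), (16, 25, 34, 2, n), (16, 25, 34, 2, w), (16, 25, 34, 2, z), (16, 25, 8, 14, t), (24, 25, 30, 24, t), (24, 25, 34, 2, n), (24, 25, 34, 2, w), (24, 25, 34, 2, z), (24, 25, 8, 14, t), (31, 25, 30, 24, t), (31, 25, 34, 2, n), (31, 25, 34, 2, w), (31, 25, 34, 2, z), (31, 25, 8, 14, t), (7, 25, 30, 24, t), (7, 25, 34, 2, n), (7, 25, 34, 2, w), (7, 25, 34, 2, z), (7, 25, 8, 14, t)}
π[F, C, A]: project onto (F, C, A) (8 duplicate(s) eliminated) → {(16, 14, 8), (16, 2, 34), (16, 24, 30), (24, 14, 8), (24, 2, 34), (24, 24, 30), (31, 14, 8), (31, 2, 34), (31, 24, 30), (7, 14, 8), (7, 2, 34), (7, 24, 30)}
Apply σ_{F ≥ 13}; surviving tuples: {(16, 14, 8), (16, 2, 34), (16, 24, 30), (24, 14, 8), (24, 2, 34), (24, 24, 30), (31, 14, 8), (31, 2, 34), (31, 24, 30)}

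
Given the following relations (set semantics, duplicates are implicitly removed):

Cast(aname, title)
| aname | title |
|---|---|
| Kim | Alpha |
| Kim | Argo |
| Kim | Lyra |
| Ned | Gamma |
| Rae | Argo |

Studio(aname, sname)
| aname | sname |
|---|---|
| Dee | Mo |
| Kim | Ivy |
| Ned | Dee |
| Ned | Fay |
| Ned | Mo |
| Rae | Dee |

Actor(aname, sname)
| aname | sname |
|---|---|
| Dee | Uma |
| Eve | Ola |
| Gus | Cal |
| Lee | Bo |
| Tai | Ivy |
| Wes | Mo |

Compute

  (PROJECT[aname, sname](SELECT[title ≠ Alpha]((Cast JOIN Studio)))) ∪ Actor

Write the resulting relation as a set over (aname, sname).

{(Dee, Uma), (Eve, Ola), (Gus, Cal), (Kim, Ivy), (Lee, Bo), (Ned, Dee), (Ned, Fay), (Ned, Mo), (Rae, Dee), (Tai, Ivy), (Wes, Mo)}

Natural join on aname: {(Kim, Alpha, Ivy), (Kim, Argo, Ivy), (Kim, Lyra, Ivy), (Ned, Gamma, Dee), (Ned, Gamma, Fay), (Ned, Gamma, Mo), (Rae, Argo, Dee)}
σ[title ≠ Alpha]: keep tuples satisfying title ≠ Alpha → {(Kim, Argo, Ivy), (Kim, Lyra, Ivy), (Ned, Gamma, Dee), (Ned, Gamma, Fay), (Ned, Gamma, Mo), (Rae, Argo, Dee)}
π_{aname, sname} gives {(Kim, Ivy), (Ned, Dee), (Ned, Fay), (Ned, Mo), (Rae, Dee)} (1 duplicate(s) eliminated).
Union: {(Kim, Ivy), (Ned, Dee), (Ned, Fay), (Ned, Mo), (Rae, Dee)} with {(Dee, Uma), (Eve, Ola), (Gus, Cal), (Lee, Bo), (Tai, Ivy), (Wes, Mo)} → {(Dee, Uma), (Eve, Ola), (Gus, Cal), (Kim, Ivy), (Lee, Bo), (Ned, Dee), (Ned, Fay), (Ned, Mo), (Rae, Dee), (Tai, Ivy), (Wes, Mo)}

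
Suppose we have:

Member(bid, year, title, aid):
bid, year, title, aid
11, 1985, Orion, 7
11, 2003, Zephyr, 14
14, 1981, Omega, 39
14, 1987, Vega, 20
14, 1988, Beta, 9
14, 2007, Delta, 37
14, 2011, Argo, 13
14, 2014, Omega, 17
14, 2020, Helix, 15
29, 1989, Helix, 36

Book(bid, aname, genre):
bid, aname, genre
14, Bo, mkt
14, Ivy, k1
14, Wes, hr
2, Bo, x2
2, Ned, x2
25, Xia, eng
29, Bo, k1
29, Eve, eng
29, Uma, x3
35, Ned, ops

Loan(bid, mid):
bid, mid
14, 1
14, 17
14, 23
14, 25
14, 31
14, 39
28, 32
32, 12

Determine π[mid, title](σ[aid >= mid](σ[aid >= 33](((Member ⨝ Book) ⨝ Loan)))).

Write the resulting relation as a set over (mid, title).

{(1, Delta), (1, Omega), (17, Delta), (17, Omega), (23, Delta), (23, Omega), (25, Delta), (25, Omega), (31, Delta), (31, Omega), (39, Omega)}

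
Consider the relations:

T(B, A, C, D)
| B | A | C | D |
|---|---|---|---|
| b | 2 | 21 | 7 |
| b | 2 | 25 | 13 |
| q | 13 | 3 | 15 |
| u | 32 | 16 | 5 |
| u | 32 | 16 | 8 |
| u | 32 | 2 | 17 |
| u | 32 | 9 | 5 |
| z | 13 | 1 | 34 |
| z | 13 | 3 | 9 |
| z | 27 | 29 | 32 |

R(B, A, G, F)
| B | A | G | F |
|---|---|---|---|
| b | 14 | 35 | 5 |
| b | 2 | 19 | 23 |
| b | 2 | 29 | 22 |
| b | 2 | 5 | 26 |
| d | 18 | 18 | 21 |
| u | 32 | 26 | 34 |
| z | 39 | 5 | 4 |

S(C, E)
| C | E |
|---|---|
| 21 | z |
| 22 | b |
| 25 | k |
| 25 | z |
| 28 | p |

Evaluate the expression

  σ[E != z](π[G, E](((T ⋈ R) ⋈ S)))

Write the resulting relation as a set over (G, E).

{(19, k), (29, k), (5, k)}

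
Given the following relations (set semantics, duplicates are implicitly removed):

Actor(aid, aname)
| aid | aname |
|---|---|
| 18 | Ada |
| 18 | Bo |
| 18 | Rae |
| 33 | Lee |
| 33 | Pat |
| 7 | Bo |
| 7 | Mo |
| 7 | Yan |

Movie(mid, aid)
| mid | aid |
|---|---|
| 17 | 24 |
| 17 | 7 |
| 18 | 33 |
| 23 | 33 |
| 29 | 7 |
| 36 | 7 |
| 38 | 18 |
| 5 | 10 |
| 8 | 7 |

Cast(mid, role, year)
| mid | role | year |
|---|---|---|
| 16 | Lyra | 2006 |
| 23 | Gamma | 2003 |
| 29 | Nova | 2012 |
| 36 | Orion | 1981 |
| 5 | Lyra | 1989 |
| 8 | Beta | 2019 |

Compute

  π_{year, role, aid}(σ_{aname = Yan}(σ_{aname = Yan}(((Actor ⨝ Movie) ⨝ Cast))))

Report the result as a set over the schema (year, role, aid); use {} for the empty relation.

Natural join on aid: {(18, Ada, 38), (18, Bo, 38), (18, Rae, 38), (33, Lee, 18), (33, Lee, 23), (33, Pat, 18), (33, Pat, 23), (7, Bo, 17), (7, Bo, 29), (7, Bo, 36), (7, Bo, 8), (7, Mo, 17), (7, Mo, 29), (7, Mo, 36), (7, Mo, 8), (7, Yan, 17), (7, Yan, 29), (7, Yan, 36), (7, Yan, 8)}
Natural join on mid: {(33, Lee, 23, Gamma, 2003), (33, Pat, 23, Gamma, 2003), (7, Bo, 29, Nova, 2012), (7, Bo, 36, Orion, 1981), (7, Bo, 8, Beta, 2019), (7, Mo, 29, Nova, 2012), (7, Mo, 36, Orion, 1981), (7, Mo, 8, Beta, 2019), (7, Yan, 29, Nova, 2012), (7, Yan, 36, Orion, 1981), (7, Yan, 8, Beta, 2019)}
σ[aname = Yan]: keep tuples satisfying aname = Yan → {(7, Yan, 29, Nova, 2012), (7, Yan, 36, Orion, 1981), (7, Yan, 8, Beta, 2019)}
σ[aname = Yan]: keep tuples satisfying aname = Yan → {(7, Yan, 29, Nova, 2012), (7, Yan, 36, Orion, 1981), (7, Yan, 8, Beta, 2019)}
Projecting to year, role, aid: {(1981, Orion, 7), (2012, Nova, 7), (2019, Beta, 7)}

{(1981, Orion, 7), (2012, Nova, 7), (2019, Beta, 7)}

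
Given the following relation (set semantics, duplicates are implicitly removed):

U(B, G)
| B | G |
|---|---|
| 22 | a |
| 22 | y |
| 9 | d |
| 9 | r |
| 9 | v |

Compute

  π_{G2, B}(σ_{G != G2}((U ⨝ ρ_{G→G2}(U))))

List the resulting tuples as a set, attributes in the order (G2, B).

ρ[G→G2]: schema becomes (B, G2); tuples unchanged.
U ⋈ ρ_{G→G2}(U) (natural join on B): {(22, a, a), (22, a, y), (22, y, a), (22, y, y), (9, d, d), (9, d, r), (9, d, v), (9, r, d), (9, r, r), (9, r, v), (9, v, d), (9, v, r), (9, v, v)}
Apply σ_{G != G2}; surviving tuples: {(22, a, y), (22, y, a), (9, d, r), (9, d, v), (9, r, d), (9, r, v), (9, v, d), (9, v, r)}
Keep only column(s) G2, B (3 duplicate(s) eliminated): {(a, 22), (d, 9), (r, 9), (v, 9), (y, 22)}

{(a, 22), (d, 9), (r, 9), (v, 9), (y, 22)}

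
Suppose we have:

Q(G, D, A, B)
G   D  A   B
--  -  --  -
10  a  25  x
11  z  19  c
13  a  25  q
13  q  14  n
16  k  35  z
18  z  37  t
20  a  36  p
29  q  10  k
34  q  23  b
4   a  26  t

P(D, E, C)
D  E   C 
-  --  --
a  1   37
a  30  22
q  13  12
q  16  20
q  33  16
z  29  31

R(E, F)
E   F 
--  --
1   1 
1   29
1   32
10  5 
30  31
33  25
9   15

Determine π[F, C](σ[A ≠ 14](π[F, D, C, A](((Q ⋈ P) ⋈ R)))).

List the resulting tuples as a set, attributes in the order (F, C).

{(1, 37), (25, 16), (29, 37), (31, 22), (32, 37)}

Joining Q and P on D yields {(10, a, 25, x, 1, 37), (10, a, 25, x, 30, 22), (11, z, 19, c, 29, 31), (13, a, 25, q, 1, 37), (13, a, 25, q, 30, 22), (13, q, 14, n, 13, 12), (13, q, 14, n, 16, 20), (13, q, 14, n, 33, 16), (18, z, 37, t, 29, 31), (20, a, 36, p, 1, 37), (20, a, 36, p, 30, 22), (29, q, 10, k, 13, 12), (29, q, 10, k, 16, 20), (29, q, 10, k, 33, 16), (34, q, 23, b, 13, 12), (34, q, 23, b, 16, 20), (34, q, 23, b, 33, 16), (4, a, 26, t, 1, 37), (4, a, 26, t, 30, 22)}.
Joining (Q ⋈ P) and R on E yields {(10, a, 25, x, 1, 37, 1), (10, a, 25, x, 1, 37, 29), (10, a, 25, x, 1, 37, 32), (10, a, 25, x, 30, 22, 31), (13, a, 25, q, 1, 37, 1), (13, a, 25, q, 1, 37, 29), (13, a, 25, q, 1, 37, 32), (13, a, 25, q, 30, 22, 31), (13, q, 14, n, 33, 16, 25), (20, a, 36, p, 1, 37, 1), (20, a, 36, p, 1, 37, 29), (20, a, 36, p, 1, 37, 32), (20, a, 36, p, 30, 22, 31), (29, q, 10, k, 33, 16, 25), (34, q, 23, b, 33, 16, 25), (4, a, 26, t, 1, 37, 1), (4, a, 26, t, 1, 37, 29), (4, a, 26, t, 1, 37, 32), (4, a, 26, t, 30, 22, 31)}.
π[F, D, C, A]: project onto (F, D, C, A) (4 duplicate(s) eliminated) → {(1, a, 37, 25), (1, a, 37, 26), (1, a, 37, 36), (25, q, 16, 10), (25, q, 16, 14), (25, q, 16, 23), (29, a, 37, 25), (29, a, 37, 26), (29, a, 37, 36), (31, a, 22, 25), (31, a, 22, 26), (31, a, 22, 36), (32, a, 37, 25), (32, a, 37, 26), (32, a, 37, 36)}
Filtering on A ≠ 14 leaves {(1, a, 37, 25), (1, a, 37, 26), (1, a, 37, 36), (25, q, 16, 10), (25, q, 16, 23), (29, a, 37, 25), (29, a, 37, 26), (29, a, 37, 36), (31, a, 22, 25), (31, a, 22, 26), (31, a, 22, 36), (32, a, 37, 25), (32, a, 37, 26), (32, a, 37, 36)}.
π[F, C]: project onto (F, C) (9 duplicate(s) eliminated) → {(1, 37), (25, 16), (29, 37), (31, 22), (32, 37)}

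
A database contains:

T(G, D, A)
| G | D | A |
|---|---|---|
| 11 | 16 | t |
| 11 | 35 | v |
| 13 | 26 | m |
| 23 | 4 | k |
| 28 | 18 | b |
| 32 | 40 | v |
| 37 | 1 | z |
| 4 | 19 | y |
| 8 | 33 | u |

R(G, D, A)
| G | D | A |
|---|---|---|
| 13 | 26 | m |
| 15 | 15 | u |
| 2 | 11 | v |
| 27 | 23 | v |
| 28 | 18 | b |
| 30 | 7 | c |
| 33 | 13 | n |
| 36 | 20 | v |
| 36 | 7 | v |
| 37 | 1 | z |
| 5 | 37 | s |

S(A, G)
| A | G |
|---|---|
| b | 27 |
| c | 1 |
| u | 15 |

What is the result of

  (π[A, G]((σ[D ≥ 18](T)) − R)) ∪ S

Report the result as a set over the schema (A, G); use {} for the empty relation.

{(b, 27), (c, 1), (u, 15), (u, 8), (v, 11), (v, 32), (y, 4)}

Selection D ≥ 18: {(11, 35, v), (13, 26, m), (28, 18, b), (32, 40, v), (4, 19, y), (8, 33, u)}
Set difference of the two operands is {(11, 35, v), (32, 40, v), (4, 19, y), (8, 33, u)}.
Keep only column(s) A, G: {(u, 8), (v, 11), (v, 32), (y, 4)}
Set union of the two operands is {(b, 27), (c, 1), (u, 15), (u, 8), (v, 11), (v, 32), (y, 4)}.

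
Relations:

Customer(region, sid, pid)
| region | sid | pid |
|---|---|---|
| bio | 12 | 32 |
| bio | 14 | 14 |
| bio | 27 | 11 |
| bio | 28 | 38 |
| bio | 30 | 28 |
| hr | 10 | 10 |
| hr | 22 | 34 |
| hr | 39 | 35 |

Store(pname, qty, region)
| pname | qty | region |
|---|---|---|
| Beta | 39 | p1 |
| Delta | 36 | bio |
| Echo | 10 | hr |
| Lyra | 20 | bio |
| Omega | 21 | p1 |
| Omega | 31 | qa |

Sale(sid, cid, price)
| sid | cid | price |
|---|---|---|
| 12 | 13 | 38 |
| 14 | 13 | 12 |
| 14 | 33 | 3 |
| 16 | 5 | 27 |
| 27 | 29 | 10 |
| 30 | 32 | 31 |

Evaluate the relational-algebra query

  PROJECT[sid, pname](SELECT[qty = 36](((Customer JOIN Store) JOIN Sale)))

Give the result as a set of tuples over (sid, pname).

{(12, Delta), (14, Delta), (27, Delta), (30, Delta)}

Joining Customer and Store on region yields {(bio, 12, 32, Delta, 36), (bio, 12, 32, Lyra, 20), (bio, 14, 14, Delta, 36), (bio, 14, 14, Lyra, 20), (bio, 27, 11, Delta, 36), (bio, 27, 11, Lyra, 20), (bio, 28, 38, Delta, 36), (bio, 28, 38, Lyra, 20), (bio, 30, 28, Delta, 36), (bio, 30, 28, Lyra, 20), (hr, 10, 10, Echo, 10), (hr, 22, 34, Echo, 10), (hr, 39, 35, Echo, 10)}.
Joining (Customer JOIN Store) and Sale on sid yields {(bio, 12, 32, Delta, 36, 13, 38), (bio, 12, 32, Lyra, 20, 13, 38), (bio, 14, 14, Delta, 36, 13, 12), (bio, 14, 14, Delta, 36, 33, 3), (bio, 14, 14, Lyra, 20, 13, 12), (bio, 14, 14, Lyra, 20, 33, 3), (bio, 27, 11, Delta, 36, 29, 10), (bio, 27, 11, Lyra, 20, 29, 10), (bio, 30, 28, Delta, 36, 32, 31), (bio, 30, 28, Lyra, 20, 32, 31)}.
Apply σ_{qty = 36}; surviving tuples: {(bio, 12, 32, Delta, 36, 13, 38), (bio, 14, 14, Delta, 36, 13, 12), (bio, 14, 14, Delta, 36, 33, 3), (bio, 27, 11, Delta, 36, 29, 10), (bio, 30, 28, Delta, 36, 32, 31)}
Projecting to sid, pname (1 duplicate(s) eliminated): {(12, Delta), (14, Delta), (27, Delta), (30, Delta)}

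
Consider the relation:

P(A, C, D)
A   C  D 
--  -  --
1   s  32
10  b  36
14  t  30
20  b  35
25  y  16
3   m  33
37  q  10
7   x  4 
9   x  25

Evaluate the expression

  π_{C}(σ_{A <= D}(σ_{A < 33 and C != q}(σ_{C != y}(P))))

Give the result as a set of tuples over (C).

{b, m, s, t, x}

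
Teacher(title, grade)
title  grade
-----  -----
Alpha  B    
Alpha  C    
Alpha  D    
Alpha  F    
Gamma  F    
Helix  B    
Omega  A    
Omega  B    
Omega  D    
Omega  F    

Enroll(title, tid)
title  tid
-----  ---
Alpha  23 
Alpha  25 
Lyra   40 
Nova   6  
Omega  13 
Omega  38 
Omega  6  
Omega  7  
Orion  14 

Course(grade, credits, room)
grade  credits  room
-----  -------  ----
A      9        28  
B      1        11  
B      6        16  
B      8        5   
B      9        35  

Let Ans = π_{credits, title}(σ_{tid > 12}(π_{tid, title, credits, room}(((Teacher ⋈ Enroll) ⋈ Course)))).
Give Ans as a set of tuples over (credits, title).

{(1, Alpha), (1, Omega), (6, Alpha), (6, Omega), (8, Alpha), (8, Omega), (9, Alpha), (9, Omega)}

Natural join on title: {(Alpha, B, 23), (Alpha, B, 25), (Alpha, C, 23), (Alpha, C, 25), (Alpha, D, 23), (Alpha, D, 25), (Alpha, F, 23), (Alpha, F, 25), (Omega, A, 13), (Omega, A, 38), (Omega, A, 6), (Omega, A, 7), (Omega, B, 13), (Omega, B, 38), (Omega, B, 6), (Omega, B, 7), (Omega, D, 13), (Omega, D, 38), (Omega, D, 6), (Omega, D, 7), (Omega, F, 13), (Omega, F, 38), (Omega, F, 6), (Omega, F, 7)}
Natural join on grade: {(Alpha, B, 23, 1, 11), (Alpha, B, 23, 6, 16), (Alpha, B, 23, 8, 5), (Alpha, B, 23, 9, 35), (Alpha, B, 25, 1, 11), (Alpha, B, 25, 6, 16), (Alpha, B, 25, 8, 5), (Alpha, B, 25, 9, 35), (Omega, A, 13, 9, 28), (Omega, A, 38, 9, 28), (Omega, A, 6, 9, 28), (Omega, A, 7, 9, 28), (Omega, B, 13, 1, 11), (Omega, B, 13, 6, 16), (Omega, B, 13, 8, 5), (Omega, B, 13, 9, 35), (Omega, B, 38, 1, 11), (Omega, B, 38, 6, 16), (Omega, B, 38, 8, 5), (Omega, B, 38, 9, 35), (Omega, B, 6, 1, 11), (Omega, B, 6, 6, 16), (Omega, B, 6, 8, 5), (Omega, B, 6, 9, 35), (Omega, B, 7, 1, 11), (Omega, B, 7, 6, 16), (Omega, B, 7, 8, 5), (Omega, B, 7, 9, 35)}
Projecting to tid, title, credits, room: {(13, Omega, 1, 11), (13, Omega, 6, 16), (13, Omega, 8, 5), (13, Omega, 9, 28), (13, Omega, 9, 35), (23, Alpha, 1, 11), (23, Alpha, 6, 16), (23, Alpha, 8, 5), (23, Alpha, 9, 35), (25, Alpha, 1, 11), (25, Alpha, 6, 16), (25, Alpha, 8, 5), (25, Alpha, 9, 35), (38, Omega, 1, 11), (38, Omega, 6, 16), (38, Omega, 8, 5), (38, Omega, 9, 28), (38, Omega, 9, 35), (6, Omega, 1, 11), (6, Omega, 6, 16), (6, Omega, 8, 5), (6, Omega, 9, 28), (6, Omega, 9, 35), (7, Omega, 1, 11), (7, Omega, 6, 16), (7, Omega, 8, 5), (7, Omega, 9, 28), (7, Omega, 9, 35)}
Apply σ_{tid > 12}; surviving tuples: {(13, Omega, 1, 11), (13, Omega, 6, 16), (13, Omega, 8, 5), (13, Omega, 9, 28), (13, Omega, 9, 35), (23, Alpha, 1, 11), (23, Alpha, 6, 16), (23, Alpha, 8, 5), (23, Alpha, 9, 35), (25, Alpha, 1, 11), (25, Alpha, 6, 16), (25, Alpha, 8, 5), (25, Alpha, 9, 35), (38, Omega, 1, 11), (38, Omega, 6, 16), (38, Omega, 8, 5), (38, Omega, 9, 28), (38, Omega, 9, 35)}
Projecting to credits, title (10 duplicate(s) eliminated): {(1, Alpha), (1, Omega), (6, Alpha), (6, Omega), (8, Alpha), (8, Omega), (9, Alpha), (9, Omega)}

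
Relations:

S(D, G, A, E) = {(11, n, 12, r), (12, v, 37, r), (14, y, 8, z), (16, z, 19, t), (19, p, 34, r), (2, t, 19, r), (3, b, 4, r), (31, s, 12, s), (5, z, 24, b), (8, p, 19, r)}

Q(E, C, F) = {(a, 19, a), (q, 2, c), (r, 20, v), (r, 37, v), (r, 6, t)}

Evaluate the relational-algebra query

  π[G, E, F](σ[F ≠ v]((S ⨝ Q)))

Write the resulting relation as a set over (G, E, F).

S ⋈ Q (natural join on E): {(11, n, 12, r, 20, v), (11, n, 12, r, 37, v), (11, n, 12, r, 6, t), (12, v, 37, r, 20, v), (12, v, 37, r, 37, v), (12, v, 37, r, 6, t), (19, p, 34, r, 20, v), (19, p, 34, r, 37, v), (19, p, 34, r, 6, t), (2, t, 19, r, 20, v), (2, t, 19, r, 37, v), (2, t, 19, r, 6, t), (3, b, 4, r, 20, v), (3, b, 4, r, 37, v), (3, b, 4, r, 6, t), (8, p, 19, r, 20, v), (8, p, 19, r, 37, v), (8, p, 19, r, 6, t)}
σ[F ≠ v]: keep tuples satisfying F ≠ v → {(11, n, 12, r, 6, t), (12, v, 37, r, 6, t), (19, p, 34, r, 6, t), (2, t, 19, r, 6, t), (3, b, 4, r, 6, t), (8, p, 19, r, 6, t)}
π_{G, E, F} gives {(b, r, t), (n, r, t), (p, r, t), (t, r, t), (v, r, t)} (1 duplicate(s) eliminated).

{(b, r, t), (n, r, t), (p, r, t), (t, r, t), (v, r, t)}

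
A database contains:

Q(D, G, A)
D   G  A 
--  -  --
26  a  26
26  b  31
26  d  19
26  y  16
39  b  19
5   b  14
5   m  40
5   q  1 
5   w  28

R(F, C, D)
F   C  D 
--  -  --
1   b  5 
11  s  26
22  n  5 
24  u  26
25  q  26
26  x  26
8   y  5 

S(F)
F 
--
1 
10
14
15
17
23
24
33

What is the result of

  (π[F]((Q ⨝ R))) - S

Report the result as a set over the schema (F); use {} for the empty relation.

{11, 22, 25, 26, 8}

Natural join on D: {(26, a, 26, 11, s), (26, a, 26, 24, u), (26, a, 26, 25, q), (26, a, 26, 26, x), (26, b, 31, 11, s), (26, b, 31, 24, u), (26, b, 31, 25, q), (26, b, 31, 26, x), (26, d, 19, 11, s), (26, d, 19, 24, u), (26, d, 19, 25, q), (26, d, 19, 26, x), (26, y, 16, 11, s), (26, y, 16, 24, u), (26, y, 16, 25, q), (26, y, 16, 26, x), (5, b, 14, 1, b), (5, b, 14, 22, n), (5, b, 14, 8, y), (5, m, 40, 1, b), (5, m, 40, 22, n), (5, m, 40, 8, y), (5, q, 1, 1, b), (5, q, 1, 22, n), (5, q, 1, 8, y), (5, w, 28, 1, b), (5, w, 28, 22, n), (5, w, 28, 8, y)}
Keep only column(s) F (21 duplicate(s) eliminated): {1, 11, 22, 24, 25, 26, 8}
Taking the difference: {11, 22, 25, 26, 8}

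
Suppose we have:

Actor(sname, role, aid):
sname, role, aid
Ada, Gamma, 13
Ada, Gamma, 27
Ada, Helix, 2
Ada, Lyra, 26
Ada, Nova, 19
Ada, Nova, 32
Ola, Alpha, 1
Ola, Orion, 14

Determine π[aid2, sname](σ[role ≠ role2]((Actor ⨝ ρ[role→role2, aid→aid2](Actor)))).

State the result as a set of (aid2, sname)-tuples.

ρ[role→role2, aid→aid2]: schema becomes (sname, role2, aid2); tuples unchanged.
Joining Actor and ρ[role→role2, aid→aid2](Actor) on sname yields {(Ada, Gamma, 13, Gamma, 13), (Ada, Gamma, 13, Gamma, 27), (Ada, Gamma, 13, Helix, 2), (Ada, Gamma, 13, Lyra, 26), (Ada, Gamma, 13, Nova, 19), (Ada, Gamma, 13, Nova, 32), (Ada, Gamma, 27, Gamma, 13), (Ada, Gamma, 27, Gamma, 27), (Ada, Gamma, 27, Helix, 2), (Ada, Gamma, 27, Lyra, 26), (Ada, Gamma, 27, Nova, 19), (Ada, Gamma, 27, Nova, 32), (Ada, Helix, 2, Gamma, 13), (Ada, Helix, 2, Gamma, 27), (Ada, Helix, 2, Helix, 2), (Ada, Helix, 2, Lyra, 26), (Ada, Helix, 2, Nova, 19), (Ada, Helix, 2, Nova, 32), (Ada, Lyra, 26, Gamma, 13), (Ada, Lyra, 26, Gamma, 27), (Ada, Lyra, 26, Helix, 2), (Ada, Lyra, 26, Lyra, 26), (Ada, Lyra, 26, Nova, 19), (Ada, Lyra, 26, Nova, 32), (Ada, Nova, 19, Gamma, 13), (Ada, Nova, 19, Gamma, 27), (Ada, Nova, 19, Helix, 2), (Ada, Nova, 19, Lyra, 26), (Ada, Nova, 19, Nova, 19), (Ada, Nova, 19, Nova, 32), (Ada, Nova, 32, Gamma, 13), (Ada, Nova, 32, Gamma, 27), (Ada, Nova, 32, Helix, 2), (Ada, Nova, 32, Lyra, 26), (Ada, Nova, 32, Nova, 19), (Ada, Nova, 32, Nova, 32), (Ola, Alpha, 1, Alpha, 1), (Ola, Alpha, 1, Orion, 14), (Ola, Orion, 14, Alpha, 1), (Ola, Orion, 14, Orion, 14)}.
σ[role ≠ role2]: keep tuples satisfying role ≠ role2 → {(Ada, Gamma, 13, Helix, 2), (Ada, Gamma, 13, Lyra, 26), (Ada, Gamma, 13, Nova, 19), (Ada, Gamma, 13, Nova, 32), (Ada, Gamma, 27, Helix, 2), (Ada, Gamma, 27, Lyra, 26), (Ada, Gamma, 27, Nova, 19), (Ada, Gamma, 27, Nova, 32), (Ada, Helix, 2, Gamma, 13), (Ada, Helix, 2, Gamma, 27), (Ada, Helix, 2, Lyra, 26), (Ada, Helix, 2, Nova, 19), (Ada, Helix, 2, Nova, 32), (Ada, Lyra, 26, Gamma, 13), (Ada, Lyra, 26, Gamma, 27), (Ada, Lyra, 26, Helix, 2), (Ada, Lyra, 26, Nova, 19), (Ada, Lyra, 26, Nova, 32), (Ada, Nova, 19, Gamma, 13), (Ada, Nova, 19, Gamma, 27), (Ada, Nova, 19, Helix, 2), (Ada, Nova, 19, Lyra, 26), (Ada, Nova, 32, Gamma, 13), (Ada, Nova, 32, Gamma, 27), (Ada, Nova, 32, Helix, 2), (Ada, Nova, 32, Lyra, 26), (Ola, Alpha, 1, Orion, 14), (Ola, Orion, 14, Alpha, 1)}
Projecting to aid2, sname (20 duplicate(s) eliminated): {(1, Ola), (13, Ada), (14, Ola), (19, Ada), (2, Ada), (26, Ada), (27, Ada), (32, Ada)}

{(1, Ola), (13, Ada), (14, Ola), (19, Ada), (2, Ada), (26, Ada), (27, Ada), (32, Ada)}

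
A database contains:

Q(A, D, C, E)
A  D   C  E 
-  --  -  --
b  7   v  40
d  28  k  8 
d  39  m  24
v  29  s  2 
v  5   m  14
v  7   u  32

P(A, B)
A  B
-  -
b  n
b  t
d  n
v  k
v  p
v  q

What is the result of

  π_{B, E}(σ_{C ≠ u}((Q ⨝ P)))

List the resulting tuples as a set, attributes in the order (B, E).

Natural join on A: {(b, 7, v, 40, n), (b, 7, v, 40, t), (d, 28, k, 8, n), (d, 39, m, 24, n), (v, 29, s, 2, k), (v, 29, s, 2, p), (v, 29, s, 2, q), (v, 5, m, 14, k), (v, 5, m, 14, p), (v, 5, m, 14, q), (v, 7, u, 32, k), (v, 7, u, 32, p), (v, 7, u, 32, q)}
Apply σ_{C ≠ u}; surviving tuples: {(b, 7, v, 40, n), (b, 7, v, 40, t), (d, 28, k, 8, n), (d, 39, m, 24, n), (v, 29, s, 2, k), (v, 29, s, 2, p), (v, 29, s, 2, q), (v, 5, m, 14, k), (v, 5, m, 14, p), (v, 5, m, 14, q)}
Projecting to B, E: {(k, 14), (k, 2), (n, 24), (n, 40), (n, 8), (p, 14), (p, 2), (q, 14), (q, 2), (t, 40)}

{(k, 14), (k, 2), (n, 24), (n, 40), (n, 8), (p, 14), (p, 2), (q, 14), (q, 2), (t, 40)}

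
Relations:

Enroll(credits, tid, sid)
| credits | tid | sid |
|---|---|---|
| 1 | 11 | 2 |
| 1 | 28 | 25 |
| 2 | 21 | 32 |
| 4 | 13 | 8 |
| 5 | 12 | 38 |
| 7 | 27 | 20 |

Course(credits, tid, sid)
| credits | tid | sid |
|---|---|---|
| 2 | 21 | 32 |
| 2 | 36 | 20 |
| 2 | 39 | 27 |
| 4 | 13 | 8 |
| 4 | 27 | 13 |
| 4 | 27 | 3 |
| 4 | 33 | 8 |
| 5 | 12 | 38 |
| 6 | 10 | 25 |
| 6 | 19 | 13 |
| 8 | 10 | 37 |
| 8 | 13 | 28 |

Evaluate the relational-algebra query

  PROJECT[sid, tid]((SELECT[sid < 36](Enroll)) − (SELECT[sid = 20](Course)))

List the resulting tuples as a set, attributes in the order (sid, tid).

{(2, 11), (20, 27), (25, 28), (32, 21), (8, 13)}

Selection sid < 36: {(1, 11, 2), (1, 28, 25), (2, 21, 32), (4, 13, 8), (7, 27, 20)}
Selection sid = 20: {(2, 36, 20)}
Taking the difference: {(1, 11, 2), (1, 28, 25), (2, 21, 32), (4, 13, 8), (7, 27, 20)}
π_{sid, tid} gives {(2, 11), (20, 27), (25, 28), (32, 21), (8, 13)}.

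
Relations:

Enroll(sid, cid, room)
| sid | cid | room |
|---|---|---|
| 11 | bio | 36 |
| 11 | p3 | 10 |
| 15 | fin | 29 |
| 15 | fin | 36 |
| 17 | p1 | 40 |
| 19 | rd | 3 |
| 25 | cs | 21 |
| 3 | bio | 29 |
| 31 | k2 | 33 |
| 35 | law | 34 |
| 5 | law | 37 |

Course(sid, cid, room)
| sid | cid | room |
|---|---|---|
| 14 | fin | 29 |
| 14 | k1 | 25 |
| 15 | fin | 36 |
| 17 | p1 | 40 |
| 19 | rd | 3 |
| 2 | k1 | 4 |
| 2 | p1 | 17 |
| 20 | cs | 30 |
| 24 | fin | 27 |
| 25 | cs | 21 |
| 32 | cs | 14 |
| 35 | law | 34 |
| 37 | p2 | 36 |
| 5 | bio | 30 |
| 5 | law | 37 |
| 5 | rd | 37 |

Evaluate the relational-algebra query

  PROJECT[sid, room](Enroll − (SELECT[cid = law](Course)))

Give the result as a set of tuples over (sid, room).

Selection cid = law: {(35, law, 34), (5, law, 37)}
Difference: {(11, bio, 36), (11, p3, 10), (15, fin, 29), (15, fin, 36), (17, p1, 40), (19, rd, 3), (25, cs, 21), (3, bio, 29), (31, k2, 33), (35, law, 34), (5, law, 37)} with {(35, law, 34), (5, law, 37)} → {(11, bio, 36), (11, p3, 10), (15, fin, 29), (15, fin, 36), (17, p1, 40), (19, rd, 3), (25, cs, 21), (3, bio, 29), (31, k2, 33)}
Projecting to sid, room: {(11, 10), (11, 36), (15, 29), (15, 36), (17, 40), (19, 3), (25, 21), (3, 29), (31, 33)}

{(11, 10), (11, 36), (15, 29), (15, 36), (17, 40), (19, 3), (25, 21), (3, 29), (31, 33)}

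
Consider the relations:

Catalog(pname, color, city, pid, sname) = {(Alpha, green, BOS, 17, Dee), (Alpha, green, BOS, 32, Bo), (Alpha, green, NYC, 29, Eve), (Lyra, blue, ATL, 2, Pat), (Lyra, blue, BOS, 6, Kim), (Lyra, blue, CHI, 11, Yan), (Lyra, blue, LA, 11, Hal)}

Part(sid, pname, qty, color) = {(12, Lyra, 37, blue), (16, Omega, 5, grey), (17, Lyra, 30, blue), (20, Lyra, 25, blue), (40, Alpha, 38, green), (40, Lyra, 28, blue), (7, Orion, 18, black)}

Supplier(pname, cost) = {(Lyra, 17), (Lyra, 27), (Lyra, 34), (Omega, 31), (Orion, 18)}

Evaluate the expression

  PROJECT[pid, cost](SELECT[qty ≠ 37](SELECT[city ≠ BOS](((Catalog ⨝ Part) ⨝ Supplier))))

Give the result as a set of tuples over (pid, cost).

{(11, 17), (11, 27), (11, 34), (2, 17), (2, 27), (2, 34)}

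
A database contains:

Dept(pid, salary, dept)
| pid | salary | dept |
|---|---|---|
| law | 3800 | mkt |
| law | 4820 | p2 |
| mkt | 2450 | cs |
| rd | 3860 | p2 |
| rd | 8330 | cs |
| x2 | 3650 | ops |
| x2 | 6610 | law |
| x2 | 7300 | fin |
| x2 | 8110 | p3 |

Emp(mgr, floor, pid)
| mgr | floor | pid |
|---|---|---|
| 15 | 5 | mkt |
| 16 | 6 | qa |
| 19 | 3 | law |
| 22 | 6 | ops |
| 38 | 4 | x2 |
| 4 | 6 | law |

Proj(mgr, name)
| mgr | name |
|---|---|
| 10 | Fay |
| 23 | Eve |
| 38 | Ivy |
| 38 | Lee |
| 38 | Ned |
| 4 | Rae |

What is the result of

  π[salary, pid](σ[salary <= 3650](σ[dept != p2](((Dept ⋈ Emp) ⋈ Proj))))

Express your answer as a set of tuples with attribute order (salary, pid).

Natural join on pid: {(law, 3800, mkt, 19, 3), (law, 3800, mkt, 4, 6), (law, 4820, p2, 19, 3), (law, 4820, p2, 4, 6), (mkt, 2450, cs, 15, 5), (x2, 3650, ops, 38, 4), (x2, 6610, law, 38, 4), (x2, 7300, fin, 38, 4), (x2, 8110, p3, 38, 4)}
Natural join on mgr: {(law, 3800, mkt, 4, 6, Rae), (law, 4820, p2, 4, 6, Rae), (x2, 3650, ops, 38, 4, Ivy), (x2, 3650, ops, 38, 4, Lee), (x2, 3650, ops, 38, 4, Ned), (x2, 6610, law, 38, 4, Ivy), (x2, 6610, law, 38, 4, Lee), (x2, 6610, law, 38, 4, Ned), (x2, 7300, fin, 38, 4, Ivy), (x2, 7300, fin, 38, 4, Lee), (x2, 7300, fin, 38, 4, Ned), (x2, 8110, p3, 38, 4, Ivy), (x2, 8110, p3, 38, 4, Lee), (x2, 8110, p3, 38, 4, Ned)}
σ[dept != p2]: keep tuples satisfying dept != p2 → {(law, 3800, mkt, 4, 6, Rae), (x2, 3650, ops, 38, 4, Ivy), (x2, 3650, ops, 38, 4, Lee), (x2, 3650, ops, 38, 4, Ned), (x2, 6610, law, 38, 4, Ivy), (x2, 6610, law, 38, 4, Lee), (x2, 6610, law, 38, 4, Ned), (x2, 7300, fin, 38, 4, Ivy), (x2, 7300, fin, 38, 4, Lee), (x2, 7300, fin, 38, 4, Ned), (x2, 8110, p3, 38, 4, Ivy), (x2, 8110, p3, 38, 4, Lee), (x2, 8110, p3, 38, 4, Ned)}
σ[salary <= 3650]: keep tuples satisfying salary <= 3650 → {(x2, 3650, ops, 38, 4, Ivy), (x2, 3650, ops, 38, 4, Lee), (x2, 3650, ops, 38, 4, Ned)}
π[salary, pid]: project onto (salary, pid) (2 duplicate(s) eliminated) → {(3650, x2)}

{(3650, x2)}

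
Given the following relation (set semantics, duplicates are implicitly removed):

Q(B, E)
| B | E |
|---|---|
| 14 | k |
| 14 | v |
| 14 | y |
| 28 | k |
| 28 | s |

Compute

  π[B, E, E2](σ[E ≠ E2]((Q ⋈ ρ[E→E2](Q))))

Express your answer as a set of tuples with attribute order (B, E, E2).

{(14, k, v), (14, k, y), (14, v, k), (14, v, y), (14, y, k), (14, y, v), (28, k, s), (28, s, k)}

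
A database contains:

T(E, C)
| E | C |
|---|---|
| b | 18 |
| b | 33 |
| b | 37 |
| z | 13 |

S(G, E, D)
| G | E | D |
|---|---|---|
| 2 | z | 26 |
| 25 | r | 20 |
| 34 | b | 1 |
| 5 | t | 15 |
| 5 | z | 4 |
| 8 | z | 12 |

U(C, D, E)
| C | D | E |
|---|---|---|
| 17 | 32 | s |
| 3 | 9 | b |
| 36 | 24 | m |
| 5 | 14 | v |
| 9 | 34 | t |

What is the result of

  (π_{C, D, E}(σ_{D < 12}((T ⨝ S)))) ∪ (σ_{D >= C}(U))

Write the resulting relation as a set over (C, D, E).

{(13, 4, z), (17, 32, s), (18, 1, b), (3, 9, b), (33, 1, b), (37, 1, b), (5, 14, v), (9, 34, t)}

Natural join on E: {(b, 18, 34, 1), (b, 33, 34, 1), (b, 37, 34, 1), (z, 13, 2, 26), (z, 13, 5, 4), (z, 13, 8, 12)}
Apply σ_{D < 12}; surviving tuples: {(b, 18, 34, 1), (b, 33, 34, 1), (b, 37, 34, 1), (z, 13, 5, 4)}
Keep only column(s) C, D, E: {(13, 4, z), (18, 1, b), (33, 1, b), (37, 1, b)}
Apply σ_{D >= C}; surviving tuples: {(17, 32, s), (3, 9, b), (5, 14, v), (9, 34, t)}
Taking the union: {(13, 4, z), (17, 32, s), (18, 1, b), (3, 9, b), (33, 1, b), (37, 1, b), (5, 14, v), (9, 34, t)}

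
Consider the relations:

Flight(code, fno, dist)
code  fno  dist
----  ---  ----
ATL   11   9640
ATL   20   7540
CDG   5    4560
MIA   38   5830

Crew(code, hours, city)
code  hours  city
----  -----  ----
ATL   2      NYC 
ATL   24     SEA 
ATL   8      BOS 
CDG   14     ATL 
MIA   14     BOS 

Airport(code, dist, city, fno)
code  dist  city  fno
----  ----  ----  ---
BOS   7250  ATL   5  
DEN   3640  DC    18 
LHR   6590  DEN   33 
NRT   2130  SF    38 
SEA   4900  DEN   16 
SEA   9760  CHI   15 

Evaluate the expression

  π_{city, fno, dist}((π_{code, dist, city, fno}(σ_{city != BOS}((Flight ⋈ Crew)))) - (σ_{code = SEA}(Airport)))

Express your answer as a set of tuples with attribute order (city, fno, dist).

{(ATL, 5, 4560), (NYC, 11, 9640), (NYC, 20, 7540), (SEA, 11, 9640), (SEA, 20, 7540)}

Natural join on code: {(ATL, 11, 9640, 2, NYC), (ATL, 11, 9640, 24, SEA), (ATL, 11, 9640, 8, BOS), (ATL, 20, 7540, 2, NYC), (ATL, 20, 7540, 24, SEA), (ATL, 20, 7540, 8, BOS), (CDG, 5, 4560, 14, ATL), (MIA, 38, 5830, 14, BOS)}
Apply σ_{city != BOS}; surviving tuples: {(ATL, 11, 9640, 2, NYC), (ATL, 11, 9640, 24, SEA), (ATL, 20, 7540, 2, NYC), (ATL, 20, 7540, 24, SEA), (CDG, 5, 4560, 14, ATL)}
π[code, dist, city, fno]: project onto (code, dist, city, fno) → {(ATL, 7540, NYC, 20), (ATL, 7540, SEA, 20), (ATL, 9640, NYC, 11), (ATL, 9640, SEA, 11), (CDG, 4560, ATL, 5)}
Apply σ_{code = SEA}; surviving tuples: {(SEA, 4900, DEN, 16), (SEA, 9760, CHI, 15)}
Difference: {(ATL, 7540, NYC, 20), (ATL, 7540, SEA, 20), (ATL, 9640, NYC, 11), (ATL, 9640, SEA, 11), (CDG, 4560, ATL, 5)} with {(SEA, 4900, DEN, 16), (SEA, 9760, CHI, 15)} → {(ATL, 7540, NYC, 20), (ATL, 7540, SEA, 20), (ATL, 9640, NYC, 11), (ATL, 9640, SEA, 11), (CDG, 4560, ATL, 5)}
π[city, fno, dist]: project onto (city, fno, dist) → {(ATL, 5, 4560), (NYC, 11, 9640), (NYC, 20, 7540), (SEA, 11, 9640), (SEA, 20, 7540)}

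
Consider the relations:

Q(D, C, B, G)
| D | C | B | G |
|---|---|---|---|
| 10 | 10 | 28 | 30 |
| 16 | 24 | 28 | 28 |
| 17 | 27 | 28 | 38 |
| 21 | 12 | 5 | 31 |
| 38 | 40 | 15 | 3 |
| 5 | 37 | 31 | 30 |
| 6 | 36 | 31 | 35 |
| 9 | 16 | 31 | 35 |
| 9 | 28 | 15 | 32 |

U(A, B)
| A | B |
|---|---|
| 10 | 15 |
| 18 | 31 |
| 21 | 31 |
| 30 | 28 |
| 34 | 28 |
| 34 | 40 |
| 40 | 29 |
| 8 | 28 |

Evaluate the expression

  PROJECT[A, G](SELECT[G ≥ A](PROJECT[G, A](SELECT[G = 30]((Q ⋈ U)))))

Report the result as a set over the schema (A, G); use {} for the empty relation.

Joining Q and U on B yields {(10, 10, 28, 30, 30), (10, 10, 28, 30, 34), (10, 10, 28, 30, 8), (16, 24, 28, 28, 30), (16, 24, 28, 28, 34), (16, 24, 28, 28, 8), (17, 27, 28, 38, 30), (17, 27, 28, 38, 34), (17, 27, 28, 38, 8), (38, 40, 15, 3, 10), (5, 37, 31, 30, 18), (5, 37, 31, 30, 21), (6, 36, 31, 35, 18), (6, 36, 31, 35, 21), (9, 16, 31, 35, 18), (9, 16, 31, 35, 21), (9, 28, 15, 32, 10)}.
Selection G = 30: {(10, 10, 28, 30, 30), (10, 10, 28, 30, 34), (10, 10, 28, 30, 8), (5, 37, 31, 30, 18), (5, 37, 31, 30, 21)}
Keep only column(s) G, A: {(30, 18), (30, 21), (30, 30), (30, 34), (30, 8)}
Selection G ≥ A: {(30, 18), (30, 21), (30, 30), (30, 8)}
Keep only column(s) A, G: {(18, 30), (21, 30), (30, 30), (8, 30)}

{(18, 30), (21, 30), (30, 30), (8, 30)}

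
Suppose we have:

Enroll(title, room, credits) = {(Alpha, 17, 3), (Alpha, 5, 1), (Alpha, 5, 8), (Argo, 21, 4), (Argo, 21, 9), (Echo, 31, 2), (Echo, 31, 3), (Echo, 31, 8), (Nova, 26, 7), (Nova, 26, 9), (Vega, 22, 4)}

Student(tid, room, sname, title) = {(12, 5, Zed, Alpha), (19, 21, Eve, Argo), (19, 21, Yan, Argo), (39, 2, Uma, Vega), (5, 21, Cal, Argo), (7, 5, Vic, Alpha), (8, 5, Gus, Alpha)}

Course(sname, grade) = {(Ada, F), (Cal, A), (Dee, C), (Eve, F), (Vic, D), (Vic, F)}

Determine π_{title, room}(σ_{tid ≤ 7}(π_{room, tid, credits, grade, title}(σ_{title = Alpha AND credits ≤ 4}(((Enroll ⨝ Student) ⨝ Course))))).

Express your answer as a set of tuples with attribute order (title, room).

{(Alpha, 5)}

Natural join on title, room: {(Alpha, 5, 1, 12, Zed), (Alpha, 5, 1, 7, Vic), (Alpha, 5, 1, 8, Gus), (Alpha, 5, 8, 12, Zed), (Alpha, 5, 8, 7, Vic), (Alpha, 5, 8, 8, Gus), (Argo, 21, 4, 19, Eve), (Argo, 21, 4, 19, Yan), (Argo, 21, 4, 5, Cal), (Argo, 21, 9, 19, Eve), (Argo, 21, 9, 19, Yan), (Argo, 21, 9, 5, Cal)}
Natural join on sname: {(Alpha, 5, 1, 7, Vic, D), (Alpha, 5, 1, 7, Vic, F), (Alpha, 5, 8, 7, Vic, D), (Alpha, 5, 8, 7, Vic, F), (Argo, 21, 4, 19, Eve, F), (Argo, 21, 4, 5, Cal, A), (Argo, 21, 9, 19, Eve, F), (Argo, 21, 9, 5, Cal, A)}
Apply σ_{title = Alpha AND credits ≤ 4}; surviving tuples: {(Alpha, 5, 1, 7, Vic, D), (Alpha, 5, 1, 7, Vic, F)}
Keep only column(s) room, tid, credits, grade, title: {(5, 7, 1, D, Alpha), (5, 7, 1, F, Alpha)}
Apply σ_{tid ≤ 7}; surviving tuples: {(5, 7, 1, D, Alpha), (5, 7, 1, F, Alpha)}
Keep only column(s) title, room (1 duplicate(s) eliminated): {(Alpha, 5)}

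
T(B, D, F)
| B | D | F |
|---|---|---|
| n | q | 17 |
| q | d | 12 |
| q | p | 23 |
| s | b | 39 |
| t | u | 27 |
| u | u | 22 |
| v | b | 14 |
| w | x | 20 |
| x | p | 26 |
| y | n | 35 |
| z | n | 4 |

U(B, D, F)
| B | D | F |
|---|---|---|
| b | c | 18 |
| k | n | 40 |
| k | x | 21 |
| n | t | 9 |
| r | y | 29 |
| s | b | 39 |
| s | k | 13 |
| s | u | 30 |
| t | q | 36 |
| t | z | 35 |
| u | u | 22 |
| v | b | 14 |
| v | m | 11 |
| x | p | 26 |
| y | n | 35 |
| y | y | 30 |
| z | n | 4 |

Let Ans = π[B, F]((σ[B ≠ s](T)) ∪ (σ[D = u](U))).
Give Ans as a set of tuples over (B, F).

σ[B ≠ s]: keep tuples satisfying B ≠ s → {(n, q, 17), (q, d, 12), (q, p, 23), (t, u, 27), (u, u, 22), (v, b, 14), (w, x, 20), (x, p, 26), (y, n, 35), (z, n, 4)}
σ[D = u]: keep tuples satisfying D = u → {(s, u, 30), (u, u, 22)}
Union: {(n, q, 17), (q, d, 12), (q, p, 23), (t, u, 27), (u, u, 22), (v, b, 14), (w, x, 20), (x, p, 26), (y, n, 35), (z, n, 4)} with {(s, u, 30), (u, u, 22)} → {(n, q, 17), (q, d, 12), (q, p, 23), (s, u, 30), (t, u, 27), (u, u, 22), (v, b, 14), (w, x, 20), (x, p, 26), (y, n, 35), (z, n, 4)}
π_{B, F} gives {(n, 17), (q, 12), (q, 23), (s, 30), (t, 27), (u, 22), (v, 14), (w, 20), (x, 26), (y, 35), (z, 4)}.

{(n, 17), (q, 12), (q, 23), (s, 30), (t, 27), (u, 22), (v, 14), (w, 20), (x, 26), (y, 35), (z, 4)}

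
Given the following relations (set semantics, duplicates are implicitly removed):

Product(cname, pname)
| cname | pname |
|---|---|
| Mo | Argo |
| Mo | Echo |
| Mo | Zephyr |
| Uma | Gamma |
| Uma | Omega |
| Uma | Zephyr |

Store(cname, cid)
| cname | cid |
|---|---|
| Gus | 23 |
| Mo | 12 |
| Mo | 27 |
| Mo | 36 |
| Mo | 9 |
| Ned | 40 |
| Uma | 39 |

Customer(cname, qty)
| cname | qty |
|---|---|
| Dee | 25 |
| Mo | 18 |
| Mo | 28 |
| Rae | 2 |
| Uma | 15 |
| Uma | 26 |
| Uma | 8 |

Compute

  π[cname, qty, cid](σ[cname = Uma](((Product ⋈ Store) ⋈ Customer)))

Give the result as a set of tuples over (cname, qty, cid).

{(Uma, 15, 39), (Uma, 26, 39), (Uma, 8, 39)}

Joining Product and Store on cname yields {(Mo, Argo, 12), (Mo, Argo, 27), (Mo, Argo, 36), (Mo, Argo, 9), (Mo, Echo, 12), (Mo, Echo, 27), (Mo, Echo, 36), (Mo, Echo, 9), (Mo, Zephyr, 12), (Mo, Zephyr, 27), (Mo, Zephyr, 36), (Mo, Zephyr, 9), (Uma, Gamma, 39), (Uma, Omega, 39), (Uma, Zephyr, 39)}.
Joining (Product ⋈ Store) and Customer on cname yields {(Mo, Argo, 12, 18), (Mo, Argo, 12, 28), (Mo, Argo, 27, 18), (Mo, Argo, 27, 28), (Mo, Argo, 36, 18), (Mo, Argo, 36, 28), (Mo, Argo, 9, 18), (Mo, Argo, 9, 28), (Mo, Echo, 12, 18), (Mo, Echo, 12, 28), (Mo, Echo, 27, 18), (Mo, Echo, 27, 28), (Mo, Echo, 36, 18), (Mo, Echo, 36, 28), (Mo, Echo, 9, 18), (Mo, Echo, 9, 28), (Mo, Zephyr, 12, 18), (Mo, Zephyr, 12, 28), (Mo, Zephyr, 27, 18), (Mo, Zephyr, 27, 28), (Mo, Zephyr, 36, 18), (Mo, Zephyr, 36, 28), (Mo, Zephyr, 9, 18), (Mo, Zephyr, 9, 28), (Uma, Gamma, 39, 15), (Uma, Gamma, 39, 26), (Uma, Gamma, 39, 8), (Uma, Omega, 39, 15), (Uma, Omega, 39, 26), (Uma, Omega, 39, 8), (Uma, Zephyr, 39, 15), (Uma, Zephyr, 39, 26), (Uma, Zephyr, 39, 8)}.
σ[cname = Uma]: keep tuples satisfying cname = Uma → {(Uma, Gamma, 39, 15), (Uma, Gamma, 39, 26), (Uma, Gamma, 39, 8), (Uma, Omega, 39, 15), (Uma, Omega, 39, 26), (Uma, Omega, 39, 8), (Uma, Zephyr, 39, 15), (Uma, Zephyr, 39, 26), (Uma, Zephyr, 39, 8)}
Keep only column(s) cname, qty, cid (6 duplicate(s) eliminated): {(Uma, 15, 39), (Uma, 26, 39), (Uma, 8, 39)}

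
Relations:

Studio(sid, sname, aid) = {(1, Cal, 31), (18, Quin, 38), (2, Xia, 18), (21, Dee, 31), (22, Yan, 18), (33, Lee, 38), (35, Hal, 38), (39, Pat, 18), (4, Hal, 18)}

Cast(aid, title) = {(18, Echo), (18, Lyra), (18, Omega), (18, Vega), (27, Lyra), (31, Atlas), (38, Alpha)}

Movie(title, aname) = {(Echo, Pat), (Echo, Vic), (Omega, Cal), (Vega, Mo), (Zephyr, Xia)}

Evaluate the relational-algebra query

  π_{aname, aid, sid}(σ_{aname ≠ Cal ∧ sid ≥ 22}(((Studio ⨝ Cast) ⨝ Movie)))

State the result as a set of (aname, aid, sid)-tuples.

Studio ⋈ Cast (natural join on aid): {(1, Cal, 31, Atlas), (18, Quin, 38, Alpha), (2, Xia, 18, Echo), (2, Xia, 18, Lyra), (2, Xia, 18, Omega), (2, Xia, 18, Vega), (21, Dee, 31, Atlas), (22, Yan, 18, Echo), (22, Yan, 18, Lyra), (22, Yan, 18, Omega), (22, Yan, 18, Vega), (33, Lee, 38, Alpha), (35, Hal, 38, Alpha), (39, Pat, 18, Echo), (39, Pat, 18, Lyra), (39, Pat, 18, Omega), (39, Pat, 18, Vega), (4, Hal, 18, Echo), (4, Hal, 18, Lyra), (4, Hal, 18, Omega), (4, Hal, 18, Vega)}
(Studio ⨝ Cast) ⋈ Movie (natural join on title): {(2, Xia, 18, Echo, Pat), (2, Xia, 18, Echo, Vic), (2, Xia, 18, Omega, Cal), (2, Xia, 18, Vega, Mo), (22, Yan, 18, Echo, Pat), (22, Yan, 18, Echo, Vic), (22, Yan, 18, Omega, Cal), (22, Yan, 18, Vega, Mo), (39, Pat, 18, Echo, Pat), (39, Pat, 18, Echo, Vic), (39, Pat, 18, Omega, Cal), (39, Pat, 18, Vega, Mo), (4, Hal, 18, Echo, Pat), (4, Hal, 18, Echo, Vic), (4, Hal, 18, Omega, Cal), (4, Hal, 18, Vega, Mo)}
Filtering on aname ≠ Cal ∧ sid ≥ 22 leaves {(22, Yan, 18, Echo, Pat), (22, Yan, 18, Echo, Vic), (22, Yan, 18, Vega, Mo), (39, Pat, 18, Echo, Pat), (39, Pat, 18, Echo, Vic), (39, Pat, 18, Vega, Mo)}.
Keep only column(s) aname, aid, sid: {(Mo, 18, 22), (Mo, 18, 39), (Pat, 18, 22), (Pat, 18, 39), (Vic, 18, 22), (Vic, 18, 39)}

{(Mo, 18, 22), (Mo, 18, 39), (Pat, 18, 22), (Pat, 18, 39), (Vic, 18, 22), (Vic, 18, 39)}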